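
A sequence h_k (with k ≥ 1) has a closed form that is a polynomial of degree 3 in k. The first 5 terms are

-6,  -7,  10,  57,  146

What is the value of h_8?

785

1st diffs: -1, 17, 47, 89.
2nd diffs: 18, 30, 42.
3rd diffs: 12, 12 (constant).
Newton forward-difference form: h_k = -6 + (-1)·C(k-1,1) + 18·C(k-1,2) + 12·C(k-1,3).
At k = 8: k-1 = 7, so h_8 = -6 - 7 + 378 + 420 = 785.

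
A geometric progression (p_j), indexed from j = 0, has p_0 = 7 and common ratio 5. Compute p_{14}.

p_j = 7·5^(j-0).
p_{14} = 7·5^14 = 42724609375.

42724609375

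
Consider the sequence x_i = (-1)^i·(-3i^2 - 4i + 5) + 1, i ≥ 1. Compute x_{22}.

-1534

(-1)^22 = 1; -3i^2 - 4i + 5 at i=22 is -1535; so x_{22} = -1534.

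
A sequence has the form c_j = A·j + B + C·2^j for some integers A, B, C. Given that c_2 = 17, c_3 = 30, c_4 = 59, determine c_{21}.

At j = 2, 3, 4: 2A + B + 4C = 17; 3A + B + 8C = 30; 4A + B + 16C = 59.
Subtracting the first from the second: A + 4C = 13.
Subtracting the second from the third: A + 8C = 29.
Solving: C = 4, A = -3, then B = 7.
Hence c_{21} = -3·21 + 7 + 4·2097152 = 8388552.

8388552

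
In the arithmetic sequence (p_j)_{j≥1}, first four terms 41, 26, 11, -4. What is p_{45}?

Common difference d = -15.
p_j = 41 + (j - 1)·(-15).
p_{45} = 41 + 44·(-15) = -619.

-619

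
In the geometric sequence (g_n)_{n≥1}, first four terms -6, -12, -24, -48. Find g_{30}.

Common ratio r = 2.
g_n = (-6)·2^(n-1).
g_{30} = (-6)·2^29 = -3221225472.

-3221225472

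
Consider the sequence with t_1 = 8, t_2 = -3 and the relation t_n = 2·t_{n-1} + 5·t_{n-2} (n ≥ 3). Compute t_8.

10113

Iterate the recurrence:
t_3 = 34, t_4 = 53, t_5 = 276, t_6 = 817, t_7 = 3014, t_8 = 10113.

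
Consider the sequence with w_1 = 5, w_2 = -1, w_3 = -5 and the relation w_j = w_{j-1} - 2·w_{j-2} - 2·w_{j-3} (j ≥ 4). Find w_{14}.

Iterate the recurrence:
w_4 = -13; w_5 = -1; w_6 = 35; …; w_{11} = 95; w_{12} = 1131; w_{13} = 1575; w_{14} = -877.

-877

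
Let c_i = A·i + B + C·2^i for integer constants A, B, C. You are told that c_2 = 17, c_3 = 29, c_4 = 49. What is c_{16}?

131137

The three given values yield: 2A + B + 4C = 17; 3A + B + 8C = 29; 4A + B + 16C = 49.
Subtracting the first from the second: A + 4C = 12.
Subtracting the second from the third: A + 8C = 20.
Solving: C = 2, A = 4, then B = 1.
Hence c_{16} = 4·16 + 1 + 2·65536 = 131137.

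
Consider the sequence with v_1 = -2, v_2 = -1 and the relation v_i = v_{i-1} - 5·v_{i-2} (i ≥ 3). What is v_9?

Iterate the recurrence:
v_3 = 9  v_4 = 14  v_5 = -31  v_6 = -101  v_7 = 54  v_8 = 559  v_9 = 289.

289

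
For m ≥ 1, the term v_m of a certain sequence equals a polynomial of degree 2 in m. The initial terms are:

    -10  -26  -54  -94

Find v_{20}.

1st diffs: -16, -28, -40.
2nd diffs: -12, -12 (constant).
Newton forward-difference form: v_m = -10 + (-16)·C(m-1,1) + (-12)·C(m-1,2).
At m = 20: m-1 = 19, so v_{20} = -10 - 304 - 2052 = -2366.

-2366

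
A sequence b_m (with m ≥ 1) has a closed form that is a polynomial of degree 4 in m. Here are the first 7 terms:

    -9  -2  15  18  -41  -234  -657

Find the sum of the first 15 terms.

-99682

1st diffs: 7, 17, 3, -59, -193, -423.
2nd diffs: 10, -14, -62, -134, -230.
3rd diffs: -24, -48, -72, -96.
4th diffs: -24, -24, -24 (constant).
Newton forward-difference form: b_m = -9 + 7·C(m-1,1) + 10·C(m-1,2) + (-24)·C(m-1,3) + (-24)·C(m-1,4).
Continuing: …, -1430, -2697, -4626, -7409, …, b_{15} = -31761.
Summing m = 1..15 (15 terms) gives -99682.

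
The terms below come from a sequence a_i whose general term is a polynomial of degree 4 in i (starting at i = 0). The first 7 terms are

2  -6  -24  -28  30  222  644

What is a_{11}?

1st diffs: -8, -18, -4, 58, 192, 422.
2nd diffs: -10, 14, 62, 134, 230.
3rd diffs: 24, 48, 72, 96.
4th diffs: 24, 24, 24 (constant).
Newton forward-difference form: a_i = 2 + (-8)·C(i,1) + (-10)·C(i,2) + 24·C(i,3) + 24·C(i,4).
At i = 11: i = 11, so a_{11} = 2 - 88 - 550 + 3960 + 7920 = 11244.

11244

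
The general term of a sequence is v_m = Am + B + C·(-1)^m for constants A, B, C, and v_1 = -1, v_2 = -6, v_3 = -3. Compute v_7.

-7

Plug in m = 1, 2, 3: A + B - C = -1; 2A + B + C = -6; 3A + B - C = -3.
Subtracting the first from the second: A + 2C = -5.
Subtracting the second from the third: A - 2C = 3.
Solving: C = -2, A = -1, then B = -2.
So v_m = -1·m + (-2) + (-2)·(-1)^m; at m=7 this is -7.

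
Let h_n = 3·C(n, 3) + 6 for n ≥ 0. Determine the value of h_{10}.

C(10, 3) = 120, so h_{10} = 366.

366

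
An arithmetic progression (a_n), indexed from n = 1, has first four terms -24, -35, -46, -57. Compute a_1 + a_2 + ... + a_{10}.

Common difference d = -11.
a_n = -24 + (n - 1)·(-11).
a_{10} = -123; S = 10·(-24 + (-123))/2 = -735.

-735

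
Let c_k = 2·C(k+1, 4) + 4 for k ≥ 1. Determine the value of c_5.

C(6, 4) = 15, so c_5 = 34.

34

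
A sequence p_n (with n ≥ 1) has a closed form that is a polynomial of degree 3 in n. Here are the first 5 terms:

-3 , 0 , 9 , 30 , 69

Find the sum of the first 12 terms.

4452

1st diffs: 3, 9, 21, 39.
2nd diffs: 6, 12, 18.
3rd diffs: 6, 6 (constant).
Newton forward-difference form: p_n = -3 + 3·C(n-1,1) + 6·C(n-1,2) + 6·C(n-1,3).
Continuing: …, 132, 225, 354, 525, …, p_{12} = 1350.
Summing n = 1..12 (12 terms) gives 4452.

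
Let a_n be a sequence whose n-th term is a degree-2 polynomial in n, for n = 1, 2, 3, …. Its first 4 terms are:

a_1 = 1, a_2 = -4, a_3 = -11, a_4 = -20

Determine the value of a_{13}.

1st diffs: -5, -7, -9.
2nd diffs: -2, -2 (constant).
Newton forward-difference form: a_n = 1 + (-5)·C(n-1,1) + (-2)·C(n-1,2).
At n = 13: n-1 = 12, so a_{13} = 1 - 60 - 132 = -191.

-191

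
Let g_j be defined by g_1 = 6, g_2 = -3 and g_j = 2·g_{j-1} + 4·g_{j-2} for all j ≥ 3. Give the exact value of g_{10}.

g_3 = 18; g_4 = 24; g_5 = 120; g_6 = 336; g_7 = 1152; g_8 = 3648; g_9 = 11904; g_{10} = 38400.

38400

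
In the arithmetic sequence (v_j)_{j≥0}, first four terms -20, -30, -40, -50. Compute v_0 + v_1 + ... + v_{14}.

Common difference d = -10.
v_j = -20 + (j - 0)·(-10).
v_{14} = -160; S = 15·(-20 + (-160))/2 = -1350.

-1350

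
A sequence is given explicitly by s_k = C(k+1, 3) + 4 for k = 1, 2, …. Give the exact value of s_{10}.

C(11, 3) = 165, so s_{10} = 169.

169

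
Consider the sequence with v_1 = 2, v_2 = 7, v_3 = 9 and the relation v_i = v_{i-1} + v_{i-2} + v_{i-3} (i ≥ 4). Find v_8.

208

Compute successive terms:
v_4 = 18, v_5 = 34, v_6 = 61, v_7 = 113, v_8 = 208.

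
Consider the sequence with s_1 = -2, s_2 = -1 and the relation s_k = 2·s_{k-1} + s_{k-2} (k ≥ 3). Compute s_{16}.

-356589

s_3 = -4, s_4 = -9, s_5 = -22, …, s_{13} = -25342, s_{14} = -61181, s_{15} = -147704, s_{16} = -356589.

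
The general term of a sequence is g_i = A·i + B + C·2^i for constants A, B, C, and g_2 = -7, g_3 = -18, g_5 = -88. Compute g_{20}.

Write the equations: 2A + B + 4C = -7; 3A + B + 8C = -18; 5A + B + 32C = -88.
Subtracting the first from the second: A + 4C = -11.
Subtracting the second from the third: 2A + 24C = -70.
Solving: C = -3, A = 1, then B = 3.
Therefore g_{20} = 20 + 3 + (-3)·1048576 = -3145705.

-3145705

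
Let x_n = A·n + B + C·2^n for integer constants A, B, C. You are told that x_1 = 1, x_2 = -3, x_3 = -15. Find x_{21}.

The three given values yield: A + B + 2C = 1; 2A + B + 4C = -3; 3A + B + 8C = -15.
Subtracting the first from the second: A + 2C = -4.
Subtracting the second from the third: A + 4C = -12.
Solving: C = -4, A = 4, then B = 5.
So x_n = 4·n + 5 + (-4)·2^n; at n=21 this is -8388519.

-8388519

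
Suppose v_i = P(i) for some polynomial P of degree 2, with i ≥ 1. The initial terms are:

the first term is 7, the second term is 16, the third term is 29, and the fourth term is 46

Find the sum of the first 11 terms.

1st diffs: 9, 13, 17.
2nd diffs: 4, 4 (constant).
So v_i = 2i^2 + 3i + 2.
Continuing: …, 67, 92, 121, 154, …, v_{11} = 277.
Summing i = 1..11 (11 terms) gives 1232.

1232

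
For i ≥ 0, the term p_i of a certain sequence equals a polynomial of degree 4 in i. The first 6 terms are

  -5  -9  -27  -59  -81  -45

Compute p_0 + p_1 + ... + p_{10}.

8503

1st diffs: -4, -18, -32, -22, 36.
2nd diffs: -14, -14, 10, 58.
3rd diffs: 0, 24, 48.
4th diffs: 24, 24 (constant).
Newton forward-difference form: p_i = -5 + (-4)·C(i,1) + (-14)·C(i,2) + 24·C(i,4).
Continuing: …, 121, 513, 1251, 2479, …, p_{10} = 4365.
Summing i = 0..10 (11 terms) gives 8503.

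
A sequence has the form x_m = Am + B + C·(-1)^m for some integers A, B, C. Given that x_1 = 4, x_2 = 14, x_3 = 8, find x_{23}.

Write the equations: A + B - C = 4; 2A + B + C = 14; 3A + B - C = 8.
Subtracting the first from the second: A + 2C = 10.
Subtracting the second from the third: A - 2C = -6.
Solving: C = 4, A = 2, then B = 6.
Hence x_{23} = 2·23 + 6 + 4·(-1) = 48.

48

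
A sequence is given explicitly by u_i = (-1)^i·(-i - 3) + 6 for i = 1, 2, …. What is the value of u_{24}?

-21

(-1)^24 = 1; -i - 3 at i=24 is -27; so u_{24} = -21.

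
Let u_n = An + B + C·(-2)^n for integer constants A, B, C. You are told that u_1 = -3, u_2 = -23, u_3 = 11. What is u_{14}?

Plug in n = 1, 2, 3: A + B - 2C = -3; 2A + B + 4C = -23; 3A + B - 8C = 11.
Subtracting the first from the second: A + 6C = -20.
Subtracting the second from the third: A - 12C = 34.
Solving: C = -3, A = -2, then B = -7.
Therefore u_{14} = -28 + (-7) + (-3)·16384 = -49187.

-49187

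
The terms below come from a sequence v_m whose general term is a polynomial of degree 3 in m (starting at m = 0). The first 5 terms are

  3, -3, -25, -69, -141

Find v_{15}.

1st diffs: -6, -22, -44, -72.
2nd diffs: -16, -22, -28.
3rd diffs: -6, -6 (constant).
Newton forward-difference form: v_m = 3 + (-6)·C(m,1) + (-16)·C(m,2) + (-6)·C(m,3).
At m = 15: m = 15, so v_{15} = 3 - 90 - 1680 - 2730 = -4497.

-4497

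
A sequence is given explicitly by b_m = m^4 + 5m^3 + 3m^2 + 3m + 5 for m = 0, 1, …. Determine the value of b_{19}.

165761

b_{19} = 1·19^4 + 5·19^3 + 3·19^2 + 3·19 + 5 = 165761.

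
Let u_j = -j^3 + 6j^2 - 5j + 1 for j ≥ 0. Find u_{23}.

u_{23} = -1·23^3 + 6·23^2 - 5·23 + 1 = -9107.

-9107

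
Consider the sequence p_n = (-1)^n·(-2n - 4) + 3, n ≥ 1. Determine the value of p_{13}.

33

(-1)^13 = -1; -2n - 4 at n=13 is -30; so p_{13} = 33.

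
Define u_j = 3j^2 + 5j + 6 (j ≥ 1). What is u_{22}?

u_{22} = 3·22^2 + 5·22 + 6 = 1568.

1568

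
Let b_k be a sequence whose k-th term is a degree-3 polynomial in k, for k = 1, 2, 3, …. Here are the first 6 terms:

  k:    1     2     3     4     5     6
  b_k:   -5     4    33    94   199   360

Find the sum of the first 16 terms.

34040

1st diffs: 9, 29, 61, 105, 161.
2nd diffs: 20, 32, 44, 56.
3rd diffs: 12, 12, 12 (constant).
Newton forward-difference form: b_k = -5 + 9·C(k-1,1) + 20·C(k-1,2) + 12·C(k-1,3).
Continuing: …, 589, 898, 1299, 1804, …, b_{16} = 7690.
Summing k = 1..16 (16 terms) gives 34040.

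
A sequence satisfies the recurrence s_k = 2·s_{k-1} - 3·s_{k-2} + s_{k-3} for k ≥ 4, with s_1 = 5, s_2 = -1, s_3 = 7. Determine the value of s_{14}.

Step forward from the initial values:
s_4 = 22, s_5 = 22, s_6 = -15, …, s_{11} = 302, s_{12} = -128, s_{13} = -903, s_{14} = -1120.

-1120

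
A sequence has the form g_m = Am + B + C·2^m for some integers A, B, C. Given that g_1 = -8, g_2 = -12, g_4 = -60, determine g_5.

Write the equations: A + B + 2C = -8; 2A + B + 4C = -12; 4A + B + 16C = -60.
Subtracting the first from the second: A + 2C = -4.
Subtracting the second from the third: 2A + 12C = -48.
Solving: C = -5, A = 6, then B = -4.
So g_m = 6·m + (-4) + (-5)·2^m; at m=5 this is -134.

-134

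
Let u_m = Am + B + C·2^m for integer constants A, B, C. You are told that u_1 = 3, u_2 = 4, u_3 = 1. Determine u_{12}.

The three given values yield: A + B + 2C = 3; 2A + B + 4C = 4; 3A + B + 8C = 1.
Subtracting the first from the second: A + 2C = 1.
Subtracting the second from the third: A + 4C = -3.
Solving: C = -2, A = 5, then B = 2.
Therefore u_{12} = 60 + 2 + (-2)·4096 = -8130.

-8130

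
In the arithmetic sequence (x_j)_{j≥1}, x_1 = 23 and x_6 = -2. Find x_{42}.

-182

Common difference d = (-2 - 23) / (6 - 1) = -5.
x_j = 23 + (j - 1)·(-5).
x_{42} = 23 + 41·(-5) = -182.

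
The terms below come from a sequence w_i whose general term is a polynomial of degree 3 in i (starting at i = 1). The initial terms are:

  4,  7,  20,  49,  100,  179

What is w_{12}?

1577

1st diffs: 3, 13, 29, 51, 79.
2nd diffs: 10, 16, 22, 28.
3rd diffs: 6, 6, 6 (constant).
So w_i = i^3 - i^2 - i + 5.
Evaluating at i = 12 gives w_{12} = 1577.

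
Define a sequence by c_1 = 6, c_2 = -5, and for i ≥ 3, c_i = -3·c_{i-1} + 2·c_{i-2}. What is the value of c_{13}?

Compute successive terms:
c_3 = 27, c_4 = -91, c_5 = 327, …, c_{10} = -187163, c_{11} = 666591, c_{12} = -2374099, c_{13} = 8455479.

8455479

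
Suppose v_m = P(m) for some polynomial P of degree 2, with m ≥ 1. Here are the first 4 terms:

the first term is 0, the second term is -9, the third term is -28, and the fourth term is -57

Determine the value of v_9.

1st diffs: -9, -19, -29.
2nd diffs: -10, -10 (constant).
Newton forward-difference form: v_m = (-9)·C(m-1,1) + (-10)·C(m-1,2).
At m = 9: m-1 = 8, so v_9 = -72 - 280 = -352.

-352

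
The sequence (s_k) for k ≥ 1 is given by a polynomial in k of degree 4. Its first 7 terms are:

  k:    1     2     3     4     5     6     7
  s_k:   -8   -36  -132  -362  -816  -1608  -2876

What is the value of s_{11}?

-16308

1st diffs: -28, -96, -230, -454, -792, -1268.
2nd diffs: -68, -134, -224, -338, -476.
3rd diffs: -66, -90, -114, -138.
4th diffs: -24, -24, -24 (constant).
Newton forward-difference form: s_k = -8 + (-28)·C(k-1,1) + (-68)·C(k-1,2) + (-66)·C(k-1,3) + (-24)·C(k-1,4).
At k = 11: k-1 = 10, so s_{11} = -8 - 280 - 3060 - 7920 - 5040 = -16308.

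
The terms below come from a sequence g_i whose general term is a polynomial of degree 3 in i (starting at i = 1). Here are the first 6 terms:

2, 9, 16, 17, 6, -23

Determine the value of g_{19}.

-4768

1st diffs: 7, 7, 1, -11, -29.
2nd diffs: 0, -6, -12, -18.
3rd diffs: -6, -6, -6 (constant).
Newton forward-difference form: g_i = 2 + 7·C(i-1,1) + (-6)·C(i-1,3).
At i = 19: i-1 = 18, so g_{19} = 2 + 126 - 4896 = -4768.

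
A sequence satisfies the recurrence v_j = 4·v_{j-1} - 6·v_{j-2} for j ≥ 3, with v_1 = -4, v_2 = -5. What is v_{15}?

Compute successive terms:
v_3 = 4  v_4 = 46  v_5 = 160  …  v_{12} = -48416  v_{13} = 4096  v_{14} = 306880  v_{15} = 1202944.

1202944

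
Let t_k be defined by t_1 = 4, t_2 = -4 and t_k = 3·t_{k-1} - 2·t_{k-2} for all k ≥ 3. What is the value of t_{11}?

Iterate the recurrence:
t_3 = -20  t_4 = -52  t_5 = -116  t_6 = -244  t_7 = -500  t_8 = -1012  t_9 = -2036  t_{10} = -4084  t_{11} = -8180.
(Characteristic roots are 2 and 1.)

-8180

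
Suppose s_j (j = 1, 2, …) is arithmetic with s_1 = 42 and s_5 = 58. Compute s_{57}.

Common difference d = (58 - 42) / (5 - 1) = 4.
s_j = 42 + (j - 1)·4.
s_{57} = 42 + 56·4 = 266.

266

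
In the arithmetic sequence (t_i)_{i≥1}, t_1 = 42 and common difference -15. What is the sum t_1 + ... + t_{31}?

t_i = 42 + (i - 1)·(-15).
t_{31} = -408; S = 31·(42 + (-408))/2 = -5673.

-5673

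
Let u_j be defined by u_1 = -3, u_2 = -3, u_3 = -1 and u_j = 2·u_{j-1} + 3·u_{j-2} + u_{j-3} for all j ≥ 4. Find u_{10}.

-9889

u_4 = -14  u_5 = -34  u_6 = -111  u_7 = -338  u_8 = -1043  u_9 = -3211  u_{10} = -9889.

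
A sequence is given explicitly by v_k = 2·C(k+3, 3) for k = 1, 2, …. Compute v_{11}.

728

C(14, 3) = 364, so v_{11} = 728.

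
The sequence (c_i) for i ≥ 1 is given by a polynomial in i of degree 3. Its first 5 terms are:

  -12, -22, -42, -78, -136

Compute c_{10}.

-966

1st diffs: -10, -20, -36, -58.
2nd diffs: -10, -16, -22.
3rd diffs: -6, -6 (constant).
Newton forward-difference form: c_i = -12 + (-10)·C(i-1,1) + (-10)·C(i-1,2) + (-6)·C(i-1,3).
At i = 10: i-1 = 9, so c_{10} = -12 - 90 - 360 - 504 = -966.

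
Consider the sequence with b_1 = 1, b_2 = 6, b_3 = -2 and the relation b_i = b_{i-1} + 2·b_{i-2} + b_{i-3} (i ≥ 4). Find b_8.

b_4 = 11;  b_5 = 13;  b_6 = 33;  b_7 = 70;  b_8 = 149.

149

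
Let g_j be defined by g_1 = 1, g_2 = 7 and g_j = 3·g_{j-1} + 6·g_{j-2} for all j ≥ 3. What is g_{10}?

g_3 = 27, g_4 = 123, g_5 = 531, g_6 = 2331, g_7 = 10179, g_8 = 44523, g_9 = 194643, g_{10} = 851067.

851067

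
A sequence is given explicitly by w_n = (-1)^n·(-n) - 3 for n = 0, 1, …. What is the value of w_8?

-11

(-1)^8 = 1; -n at n=8 is -8; so w_8 = -11.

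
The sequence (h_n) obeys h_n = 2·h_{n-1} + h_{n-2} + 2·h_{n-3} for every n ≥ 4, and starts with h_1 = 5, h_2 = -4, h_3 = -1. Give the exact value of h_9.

Iterate the recurrence:
h_4 = 4, h_5 = -1, h_6 = 0, h_7 = 7, h_8 = 12, h_9 = 31.

31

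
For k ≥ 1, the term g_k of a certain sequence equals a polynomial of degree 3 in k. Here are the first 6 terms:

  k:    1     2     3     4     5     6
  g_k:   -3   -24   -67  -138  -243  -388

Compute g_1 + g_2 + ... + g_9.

-3387

1st diffs: -21, -43, -71, -105, -145.
2nd diffs: -22, -28, -34, -40.
3rd diffs: -6, -6, -6 (constant).
Newton forward-difference form: g_k = -3 + (-21)·C(k-1,1) + (-22)·C(k-1,2) + (-6)·C(k-1,3).
Continuing: -579, -822, -1123.
Summing k = 1..9 (9 terms) gives -3387.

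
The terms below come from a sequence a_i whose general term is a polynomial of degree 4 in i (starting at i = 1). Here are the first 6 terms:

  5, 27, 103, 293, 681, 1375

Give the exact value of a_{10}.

10211

1st diffs: 22, 76, 190, 388, 694.
2nd diffs: 54, 114, 198, 306.
3rd diffs: 60, 84, 108.
4th diffs: 24, 24 (constant).
So a_i = i^4 + 2i^2 + i + 1.
Evaluating at i = 10 gives a_{10} = 10211.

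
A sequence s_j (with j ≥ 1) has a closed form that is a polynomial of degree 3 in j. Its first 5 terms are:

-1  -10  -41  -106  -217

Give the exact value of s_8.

-946

1st diffs: -9, -31, -65, -111.
2nd diffs: -22, -34, -46.
3rd diffs: -12, -12 (constant).
Newton forward-difference form: s_j = -1 + (-9)·C(j-1,1) + (-22)·C(j-1,2) + (-12)·C(j-1,3).
At j = 8: j-1 = 7, so s_8 = -1 - 63 - 462 - 420 = -946.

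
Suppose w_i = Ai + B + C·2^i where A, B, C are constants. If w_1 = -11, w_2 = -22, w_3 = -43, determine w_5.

-165

Write the equations: A + B + 2C = -11; 2A + B + 4C = -22; 3A + B + 8C = -43.
Subtracting the first from the second: A + 2C = -11.
Subtracting the second from the third: A + 4C = -21.
Solving: C = -5, A = -1, then B = 0.
So w_i = -1·i + 0 + (-5)·2^i; at i=5 this is -165.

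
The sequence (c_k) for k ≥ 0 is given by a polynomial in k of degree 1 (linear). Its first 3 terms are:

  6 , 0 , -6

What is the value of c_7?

-36

1st diffs: -6, -6 (constant).
So c_k = -6k + 6.
Evaluating at k = 7 gives c_7 = -36.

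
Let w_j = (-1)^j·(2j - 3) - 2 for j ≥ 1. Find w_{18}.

31

(-1)^18 = 1; 2j - 3 at j=18 is 33; so w_{18} = 31.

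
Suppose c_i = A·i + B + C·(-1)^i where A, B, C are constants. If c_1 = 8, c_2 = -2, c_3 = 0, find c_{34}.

Write the equations: A + B - C = 8; 2A + B + C = -2; 3A + B - C = 0.
Subtracting the first from the second: A + 2C = -10.
Subtracting the second from the third: A - 2C = 2.
Solving: C = -3, A = -4, then B = 9.
Hence c_{34} = -4·34 + 9 + (-3)·1 = -130.

-130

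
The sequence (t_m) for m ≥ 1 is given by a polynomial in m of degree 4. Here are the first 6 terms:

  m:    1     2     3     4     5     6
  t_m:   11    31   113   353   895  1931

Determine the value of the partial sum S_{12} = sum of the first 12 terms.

100628

1st diffs: 20, 82, 240, 542, 1036.
2nd diffs: 62, 158, 302, 494.
3rd diffs: 96, 144, 192.
4th diffs: 48, 48 (constant).
Newton forward-difference form: t_m = 11 + 20·C(m-1,1) + 62·C(m-1,2) + 96·C(m-1,3) + 48·C(m-1,4).
Continuing: …, 3701, 6493, 10643, 16535, …, t_{12} = 35321.
Summing m = 1..12 (12 terms) gives 100628.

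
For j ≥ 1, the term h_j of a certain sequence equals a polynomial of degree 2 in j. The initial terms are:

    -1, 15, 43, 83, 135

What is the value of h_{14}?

1143

1st diffs: 16, 28, 40, 52.
2nd diffs: 12, 12, 12 (constant).
So h_j = 6j^2 - 2j - 5.
Evaluating at j = 14 gives h_{14} = 1143.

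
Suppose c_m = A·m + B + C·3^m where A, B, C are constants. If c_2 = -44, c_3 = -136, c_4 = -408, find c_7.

Plug in m = 2, 3, 4: 2A + B + 9C = -44; 3A + B + 27C = -136; 4A + B + 81C = -408.
Subtracting the first from the second: A + 18C = -92.
Subtracting the second from the third: A + 54C = -272.
Solving: C = -5, A = -2, then B = 5.
Therefore c_7 = -14 + 5 + (-5)·2187 = -10944.

-10944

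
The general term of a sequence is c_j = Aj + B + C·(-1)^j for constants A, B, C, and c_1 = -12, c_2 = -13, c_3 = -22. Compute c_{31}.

Plug in j = 1, 2, 3: A + B - C = -12; 2A + B + C = -13; 3A + B - C = -22.
Subtracting the first from the second: A + 2C = -1.
Subtracting the second from the third: A - 2C = -9.
Solving: C = 2, A = -5, then B = -5.
Therefore c_{31} = -155 + (-5) + 2·(-1) = -162.

-162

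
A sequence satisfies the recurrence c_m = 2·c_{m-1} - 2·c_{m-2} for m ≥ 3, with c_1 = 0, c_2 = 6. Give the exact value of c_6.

c_3 = 12;  c_4 = 12;  c_5 = 0;  c_6 = -24.

-24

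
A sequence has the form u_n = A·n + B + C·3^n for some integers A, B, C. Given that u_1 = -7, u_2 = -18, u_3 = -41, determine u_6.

Plug in n = 1, 2, 3: A + B + 3C = -7; 2A + B + 9C = -18; 3A + B + 27C = -41.
Subtracting the first from the second: A + 6C = -11.
Subtracting the second from the third: A + 18C = -23.
Solving: C = -1, A = -5, then B = 1.
Therefore u_6 = -30 + 1 + (-1)·729 = -758.

-758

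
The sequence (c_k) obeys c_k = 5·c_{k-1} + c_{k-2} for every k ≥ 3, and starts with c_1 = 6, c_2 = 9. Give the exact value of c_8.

Step forward from the initial values:
c_3 = 51, c_4 = 264, c_5 = 1371, c_6 = 7119, c_7 = 36966, c_8 = 191949.

191949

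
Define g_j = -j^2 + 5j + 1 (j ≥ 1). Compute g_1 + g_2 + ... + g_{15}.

-625

Over j = 1..15: Σj = 120, Σj² = 1240.
Total = (-1)·1240 + (5)·120 + (1)·15 = -625.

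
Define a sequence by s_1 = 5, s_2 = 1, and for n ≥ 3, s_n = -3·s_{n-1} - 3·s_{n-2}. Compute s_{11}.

Step forward from the initial values:
s_3 = -18; s_4 = 51; s_5 = -99; s_6 = 144; s_7 = -135; s_8 = -27; s_9 = 486; s_{10} = -1377; s_{11} = 2673.

2673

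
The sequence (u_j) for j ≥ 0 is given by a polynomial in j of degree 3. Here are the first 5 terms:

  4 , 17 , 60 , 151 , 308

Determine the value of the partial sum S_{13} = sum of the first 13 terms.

1st diffs: 13, 43, 91, 157.
2nd diffs: 30, 48, 66.
3rd diffs: 18, 18 (constant).
Newton forward-difference form: u_j = 4 + 13·C(j,1) + 30·C(j,2) + 18·C(j,3).
Continuing: …, 549, 892, 1355, 1956, …, u_{12} = 6100.
Summing j = 0..12 (13 terms) gives 22516.

22516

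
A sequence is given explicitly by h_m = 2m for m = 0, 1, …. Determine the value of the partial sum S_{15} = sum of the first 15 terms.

210

Over m = 0..14: Σm = 105.
Total = (2)·105 = 210.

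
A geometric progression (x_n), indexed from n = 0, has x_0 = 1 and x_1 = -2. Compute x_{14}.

Common ratio r = -2.
x_n = 1·(-2)^(n-0).
x_{14} = 1·(-2)^14 = 16384.

16384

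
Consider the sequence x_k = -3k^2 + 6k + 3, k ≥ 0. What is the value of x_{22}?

-1317

x_{22} = -3·22^2 + 6·22 + 3 = -1317.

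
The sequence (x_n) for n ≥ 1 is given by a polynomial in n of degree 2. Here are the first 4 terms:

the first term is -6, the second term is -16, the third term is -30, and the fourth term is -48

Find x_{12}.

1st diffs: -10, -14, -18.
2nd diffs: -4, -4 (constant).
Newton forward-difference form: x_n = -6 + (-10)·C(n-1,1) + (-4)·C(n-1,2).
At n = 12: n-1 = 11, so x_{12} = -6 - 110 - 220 = -336.

-336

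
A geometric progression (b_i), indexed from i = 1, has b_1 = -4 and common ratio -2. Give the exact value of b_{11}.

b_i = (-4)·(-2)^(i-1).
b_{11} = (-4)·(-2)^10 = -4096.

-4096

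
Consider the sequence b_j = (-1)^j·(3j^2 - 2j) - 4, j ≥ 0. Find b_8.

(-1)^8 = 1; 3j^2 - 2j at j=8 is 176; so b_8 = 172.

172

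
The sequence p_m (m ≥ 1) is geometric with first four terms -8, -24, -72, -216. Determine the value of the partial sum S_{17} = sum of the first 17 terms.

Common ratio r = 3.
p_m = (-8)·3^(m-1).
S = (-8)·(3^17 - 1)/(3 - 1) = (-8)·(129140163 - 1)/(2) = -516560648.

-516560648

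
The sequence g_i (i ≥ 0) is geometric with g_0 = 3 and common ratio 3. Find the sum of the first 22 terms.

47071589412

g_i = 3·3^(i-0).
S = 3·(3^22 - 1)/(3 - 1) = 3·(31381059609 - 1)/(2) = 47071589412.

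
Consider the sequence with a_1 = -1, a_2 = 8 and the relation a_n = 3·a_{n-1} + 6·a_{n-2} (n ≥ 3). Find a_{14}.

a_3 = 18; a_4 = 102; a_5 = 414; …; a_{11} = 2945646; a_{12} = 12879486; a_{13} = 56312334; a_{14} = 246213918.

246213918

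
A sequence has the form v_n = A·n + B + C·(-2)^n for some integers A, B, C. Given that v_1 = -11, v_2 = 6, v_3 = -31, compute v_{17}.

-393237

The three given values yield: A + B - 2C = -11; 2A + B + 4C = 6; 3A + B - 8C = -31.
Subtracting the first from the second: A + 6C = 17.
Subtracting the second from the third: A - 12C = -37.
Solving: C = 3, A = -1, then B = -4.
Hence v_{17} = -1·17 + (-4) + 3·(-131072) = -393237.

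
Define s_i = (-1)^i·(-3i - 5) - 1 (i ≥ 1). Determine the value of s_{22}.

(-1)^22 = 1; -3i - 5 at i=22 is -71; so s_{22} = -72.

-72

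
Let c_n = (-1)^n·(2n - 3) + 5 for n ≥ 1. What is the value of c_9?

-10

(-1)^9 = -1; 2n - 3 at n=9 is 15; so c_9 = -10.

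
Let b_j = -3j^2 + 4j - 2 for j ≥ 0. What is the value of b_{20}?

b_{20} = -3·20^2 + 4·20 - 2 = -1122.

-1122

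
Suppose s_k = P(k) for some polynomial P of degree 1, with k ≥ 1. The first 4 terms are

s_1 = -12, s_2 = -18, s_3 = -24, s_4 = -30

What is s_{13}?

1st diffs: -6, -6, -6 (constant).
So s_k = -6k - 6.
Evaluating at k = 13 gives s_{13} = -84.

-84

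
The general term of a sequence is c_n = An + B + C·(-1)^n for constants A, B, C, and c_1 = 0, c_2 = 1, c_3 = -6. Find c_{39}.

-114

Plug in n = 1, 2, 3: A + B - C = 0; 2A + B + C = 1; 3A + B - C = -6.
Subtracting the first from the second: A + 2C = 1.
Subtracting the second from the third: A - 2C = -7.
Solving: C = 2, A = -3, then B = 5.
Therefore c_{39} = -117 + 5 + 2·(-1) = -114.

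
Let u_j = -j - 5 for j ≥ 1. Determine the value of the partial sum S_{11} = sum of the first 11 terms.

Over j = 1..11: Σj = 66.
Total = (-1)·66 + (-5)·11 = -121.

-121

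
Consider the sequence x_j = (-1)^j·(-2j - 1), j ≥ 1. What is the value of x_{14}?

(-1)^14 = 1; -2j - 1 at j=14 is -29; so x_{14} = -29.

-29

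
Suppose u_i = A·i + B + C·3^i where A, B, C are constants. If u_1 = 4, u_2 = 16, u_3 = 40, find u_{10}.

Write the equations: A + B + 3C = 4; 2A + B + 9C = 16; 3A + B + 27C = 40.
Subtracting the first from the second: A + 6C = 12.
Subtracting the second from the third: A + 18C = 24.
Solving: C = 1, A = 6, then B = -5.
So u_i = 6·i + (-5) + 1·3^i; at i=10 this is 59104.

59104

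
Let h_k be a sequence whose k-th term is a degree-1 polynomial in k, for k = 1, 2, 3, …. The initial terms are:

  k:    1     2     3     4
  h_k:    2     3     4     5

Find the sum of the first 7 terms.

1st diffs: 1, 1, 1 (constant).
So h_k = k + 1.
Continuing: 6, 7, 8.
Summing k = 1..7 (7 terms) gives 35.

35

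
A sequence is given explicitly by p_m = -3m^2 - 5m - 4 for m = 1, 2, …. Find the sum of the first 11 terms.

-1892

Over m = 1..11: Σm = 66, Σm² = 506.
Total = (-3)·506 + (-5)·66 + (-4)·11 = -1892.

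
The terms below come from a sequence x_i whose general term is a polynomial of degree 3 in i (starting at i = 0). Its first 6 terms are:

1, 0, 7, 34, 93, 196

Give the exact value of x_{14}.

1st diffs: -1, 7, 27, 59, 103.
2nd diffs: 8, 20, 32, 44.
3rd diffs: 12, 12, 12 (constant).
Newton forward-difference form: x_i = 1 + (-1)·C(i,1) + 8·C(i,2) + 12·C(i,3).
At i = 14: i = 14, so x_{14} = 1 - 14 + 728 + 4368 = 5083.

5083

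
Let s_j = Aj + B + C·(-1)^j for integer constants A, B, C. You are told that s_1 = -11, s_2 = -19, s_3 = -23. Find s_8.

Plug in j = 1, 2, 3: A + B - C = -11; 2A + B + C = -19; 3A + B - C = -23.
Subtracting the first from the second: A + 2C = -8.
Subtracting the second from the third: A - 2C = -4.
Solving: C = -1, A = -6, then B = -6.
Therefore s_8 = -48 + (-6) + (-1)·1 = -55.

-55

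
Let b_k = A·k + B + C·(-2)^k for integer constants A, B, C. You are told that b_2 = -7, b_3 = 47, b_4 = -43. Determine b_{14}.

Plug in k = 2, 3, 4: 2A + B + 4C = -7; 3A + B - 8C = 47; 4A + B + 16C = -43.
Subtracting the first from the second: A - 12C = 54.
Subtracting the second from the third: A + 24C = -90.
Solving: C = -4, A = 6, then B = -3.
Hence b_{14} = 6·14 + (-3) + (-4)·16384 = -65455.

-65455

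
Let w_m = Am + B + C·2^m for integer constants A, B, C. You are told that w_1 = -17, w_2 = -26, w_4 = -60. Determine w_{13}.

-16457

The three given values yield: A + B + 2C = -17; 2A + B + 4C = -26; 4A + B + 16C = -60.
Subtracting the first from the second: A + 2C = -9.
Subtracting the second from the third: 2A + 12C = -34.
Solving: C = -2, A = -5, then B = -8.
So w_m = -5·m + (-8) + (-2)·2^m; at m=13 this is -16457.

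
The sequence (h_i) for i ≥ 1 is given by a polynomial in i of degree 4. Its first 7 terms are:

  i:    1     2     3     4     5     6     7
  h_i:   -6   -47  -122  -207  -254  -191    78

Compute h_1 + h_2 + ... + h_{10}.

1st diffs: -41, -75, -85, -47, 63, 269.
2nd diffs: -34, -10, 38, 110, 206.
3rd diffs: 24, 48, 72, 96.
4th diffs: 24, 24, 24 (constant).
So h_i = i^4 - 6i^3 - 6i^2 + 4i + 1.
Continuing: 673, 1738, 3441.
Summing i = 1..10 (10 terms) gives 5103.

5103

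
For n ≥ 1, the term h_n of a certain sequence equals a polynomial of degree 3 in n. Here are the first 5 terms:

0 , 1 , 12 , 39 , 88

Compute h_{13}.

1st diffs: 1, 11, 27, 49.
2nd diffs: 10, 16, 22.
3rd diffs: 6, 6 (constant).
Newton forward-difference form: h_n = 1·C(n-1,1) + 10·C(n-1,2) + 6·C(n-1,3).
At n = 13: n-1 = 12, so h_{13} = 12 + 660 + 1320 = 1992.

1992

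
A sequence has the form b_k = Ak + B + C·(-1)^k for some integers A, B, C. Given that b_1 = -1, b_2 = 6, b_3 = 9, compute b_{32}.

At k = 1, 2, 3: A + B - C = -1; 2A + B + C = 6; 3A + B - C = 9.
Subtracting the first from the second: A + 2C = 7.
Subtracting the second from the third: A - 2C = 3.
Solving: C = 1, A = 5, then B = -5.
So b_k = 5·k + (-5) + 1·(-1)^k; at k=32 this is 156.

156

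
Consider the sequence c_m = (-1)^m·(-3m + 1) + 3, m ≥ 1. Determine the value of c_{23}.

71

(-1)^23 = -1; -3m + 1 at m=23 is -68; so c_{23} = 71.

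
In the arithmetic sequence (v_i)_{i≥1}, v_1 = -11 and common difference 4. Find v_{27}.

93

v_i = -11 + (i - 1)·4.
v_{27} = -11 + 26·4 = 93.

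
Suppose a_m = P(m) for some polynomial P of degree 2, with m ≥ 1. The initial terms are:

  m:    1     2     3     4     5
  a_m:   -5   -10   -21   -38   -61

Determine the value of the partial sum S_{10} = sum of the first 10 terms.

-995

1st diffs: -5, -11, -17, -23.
2nd diffs: -6, -6, -6 (constant).
Newton forward-difference form: a_m = -5 + (-5)·C(m-1,1) + (-6)·C(m-1,2).
Continuing: …, -90, -125, -166, -213, …, a_{10} = -266.
Summing m = 1..10 (10 terms) gives -995.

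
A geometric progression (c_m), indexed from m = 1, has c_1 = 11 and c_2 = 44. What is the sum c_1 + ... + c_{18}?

Common ratio r = 4.
c_m = 11·4^(m-1).
S = 11·(4^18 - 1)/(4 - 1) = 11·(68719476736 - 1)/(3) = 251971414695.

251971414695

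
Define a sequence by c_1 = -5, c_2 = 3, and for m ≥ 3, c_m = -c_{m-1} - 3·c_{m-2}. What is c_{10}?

Iterate the recurrence:
c_3 = 12;  c_4 = -21;  c_5 = -15;  c_6 = 78;  c_7 = -33;  c_8 = -201;  c_9 = 300;  c_{10} = 303.

303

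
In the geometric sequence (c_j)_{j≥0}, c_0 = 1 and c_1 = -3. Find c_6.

Common ratio r = -3.
c_j = 1·(-3)^(j-0).
c_6 = 1·(-3)^6 = 729.

729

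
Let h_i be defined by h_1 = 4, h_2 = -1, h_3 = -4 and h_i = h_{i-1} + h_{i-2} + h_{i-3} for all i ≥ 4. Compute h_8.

Step forward from the initial values:
h_4 = -1  h_5 = -6  h_6 = -11  h_7 = -18  h_8 = -35.

-35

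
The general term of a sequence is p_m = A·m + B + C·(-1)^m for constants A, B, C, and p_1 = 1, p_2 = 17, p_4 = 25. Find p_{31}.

121

At m = 1, 2, 4: A + B - C = 1; 2A + B + C = 17; 4A + B + C = 25.
Subtracting the first from the second: A + 2C = 16.
Subtracting the second from the third: 2A = 8.
Solving: C = 6, A = 4, then B = 3.
Therefore p_{31} = 124 + 3 + 6·(-1) = 121.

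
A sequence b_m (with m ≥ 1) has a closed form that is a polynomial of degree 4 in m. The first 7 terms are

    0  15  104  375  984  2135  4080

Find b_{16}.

122655

1st diffs: 15, 89, 271, 609, 1151, 1945.
2nd diffs: 74, 182, 338, 542, 794.
3rd diffs: 108, 156, 204, 252.
4th diffs: 48, 48, 48 (constant).
Newton forward-difference form: b_m = 15·C(m-1,1) + 74·C(m-1,2) + 108·C(m-1,3) + 48·C(m-1,4).
At m = 16: m-1 = 15, so b_{16} = 225 + 7770 + 49140 + 65520 = 122655.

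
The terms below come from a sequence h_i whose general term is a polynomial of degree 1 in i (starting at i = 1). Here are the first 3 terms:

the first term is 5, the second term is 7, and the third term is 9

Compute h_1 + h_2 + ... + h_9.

1st diffs: 2, 2 (constant).
So h_i = 2i + 3.
Continuing: …, 11, 13, 15, 17, …, h_9 = 21.
Summing i = 1..9 (9 terms) gives 117.

117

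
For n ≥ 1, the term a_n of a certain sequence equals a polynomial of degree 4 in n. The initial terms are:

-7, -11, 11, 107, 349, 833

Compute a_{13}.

1st diffs: -4, 22, 96, 242, 484.
2nd diffs: 26, 74, 146, 242.
3rd diffs: 48, 72, 96.
4th diffs: 24, 24 (constant).
So a_n = n^4 - 2n^3 - 5n - 1.
Evaluating at n = 13 gives a_{13} = 24101.

24101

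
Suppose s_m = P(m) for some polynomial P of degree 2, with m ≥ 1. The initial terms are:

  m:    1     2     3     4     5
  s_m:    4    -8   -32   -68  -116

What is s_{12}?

1st diffs: -12, -24, -36, -48.
2nd diffs: -12, -12, -12 (constant).
So s_m = -6m^2 + 6m + 4.
Evaluating at m = 12 gives s_{12} = -788.

-788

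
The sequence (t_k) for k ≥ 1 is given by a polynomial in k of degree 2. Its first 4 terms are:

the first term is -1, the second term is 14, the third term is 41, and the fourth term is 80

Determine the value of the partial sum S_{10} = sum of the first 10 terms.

1st diffs: 15, 27, 39.
2nd diffs: 12, 12 (constant).
Newton forward-difference form: t_k = -1 + 15·C(k-1,1) + 12·C(k-1,2).
Continuing: …, 131, 194, 269, 356, …, t_{10} = 566.
Summing k = 1..10 (10 terms) gives 2105.

2105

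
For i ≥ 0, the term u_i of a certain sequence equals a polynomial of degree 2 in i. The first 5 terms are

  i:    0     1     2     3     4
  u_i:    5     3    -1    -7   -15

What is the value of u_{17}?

1st diffs: -2, -4, -6, -8.
2nd diffs: -2, -2, -2 (constant).
Newton forward-difference form: u_i = 5 + (-2)·C(i,1) + (-2)·C(i,2).
At i = 17: i = 17, so u_{17} = 5 - 34 - 272 = -301.

-301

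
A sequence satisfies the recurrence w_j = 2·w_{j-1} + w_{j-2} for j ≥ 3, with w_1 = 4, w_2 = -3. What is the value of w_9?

-548

Compute successive terms:
w_3 = -2;  w_4 = -7;  w_5 = -16;  w_6 = -39;  w_7 = -94;  w_8 = -227;  w_9 = -548.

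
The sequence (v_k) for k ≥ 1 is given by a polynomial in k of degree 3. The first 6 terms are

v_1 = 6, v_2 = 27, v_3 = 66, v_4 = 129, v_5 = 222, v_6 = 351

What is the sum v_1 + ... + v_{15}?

1st diffs: 21, 39, 63, 93, 129.
2nd diffs: 18, 24, 30, 36.
3rd diffs: 6, 6, 6 (constant).
Newton forward-difference form: v_k = 6 + 21·C(k-1,1) + 18·C(k-1,2) + 6·C(k-1,3).
Continuing: …, 522, 741, 1014, 1347, …, v_{15} = 4122.
Summing k = 1..15 (15 terms) gives 18675.

18675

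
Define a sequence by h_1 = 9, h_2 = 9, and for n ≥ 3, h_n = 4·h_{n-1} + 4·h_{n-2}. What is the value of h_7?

Compute successive terms:
h_3 = 72; h_4 = 324; h_5 = 1584; h_6 = 7632; h_7 = 36864.

36864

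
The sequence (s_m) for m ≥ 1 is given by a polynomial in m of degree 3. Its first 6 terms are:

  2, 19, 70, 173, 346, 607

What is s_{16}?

1st diffs: 17, 51, 103, 173, 261.
2nd diffs: 34, 52, 70, 88.
3rd diffs: 18, 18, 18 (constant).
Newton forward-difference form: s_m = 2 + 17·C(m-1,1) + 34·C(m-1,2) + 18·C(m-1,3).
At m = 16: m-1 = 15, so s_{16} = 2 + 255 + 3570 + 8190 = 12017.

12017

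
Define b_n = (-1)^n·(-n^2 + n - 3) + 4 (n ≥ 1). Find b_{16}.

-239

(-1)^16 = 1; -n^2 + n - 3 at n=16 is -243; so b_{16} = -239.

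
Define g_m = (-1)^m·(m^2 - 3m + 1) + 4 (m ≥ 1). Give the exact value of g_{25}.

-547

(-1)^25 = -1; m^2 - 3m + 1 at m=25 is 551; so g_{25} = -547.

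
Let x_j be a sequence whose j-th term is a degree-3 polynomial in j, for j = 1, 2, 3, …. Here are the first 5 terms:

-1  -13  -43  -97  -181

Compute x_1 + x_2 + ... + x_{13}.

-10387

1st diffs: -12, -30, -54, -84.
2nd diffs: -18, -24, -30.
3rd diffs: -6, -6 (constant).
Newton forward-difference form: x_j = -1 + (-12)·C(j-1,1) + (-18)·C(j-1,2) + (-6)·C(j-1,3).
Continuing: …, -301, -463, -673, -937, …, x_{13} = -2653.
Summing j = 1..13 (13 terms) gives -10387.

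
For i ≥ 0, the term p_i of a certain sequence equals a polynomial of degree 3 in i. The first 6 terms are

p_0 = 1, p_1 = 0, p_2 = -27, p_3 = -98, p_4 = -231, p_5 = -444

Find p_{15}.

-10934

1st diffs: -1, -27, -71, -133, -213.
2nd diffs: -26, -44, -62, -80.
3rd diffs: -18, -18, -18 (constant).
Newton forward-difference form: p_i = 1 + (-1)·C(i,1) + (-26)·C(i,2) + (-18)·C(i,3).
At i = 15: i = 15, so p_{15} = 1 - 15 - 2730 - 8190 = -10934.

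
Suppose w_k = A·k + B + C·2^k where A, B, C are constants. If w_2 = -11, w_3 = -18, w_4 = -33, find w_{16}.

Plug in k = 2, 3, 4: 2A + B + 4C = -11; 3A + B + 8C = -18; 4A + B + 16C = -33.
Subtracting the first from the second: A + 4C = -7.
Subtracting the second from the third: A + 8C = -15.
Solving: C = -2, A = 1, then B = -5.
So w_k = 1·k + (-5) + (-2)·2^k; at k=16 this is -131061.

-131061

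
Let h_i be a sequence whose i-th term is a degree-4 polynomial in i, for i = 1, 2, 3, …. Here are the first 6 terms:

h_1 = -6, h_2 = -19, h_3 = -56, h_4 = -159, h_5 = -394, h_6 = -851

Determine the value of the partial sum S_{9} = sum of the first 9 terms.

-10854

1st diffs: -13, -37, -103, -235, -457.
2nd diffs: -24, -66, -132, -222.
3rd diffs: -42, -66, -90.
4th diffs: -24, -24 (constant).
Newton forward-difference form: h_i = -6 + (-13)·C(i-1,1) + (-24)·C(i-1,2) + (-42)·C(i-1,3) + (-24)·C(i-1,4).
Continuing: -1644, -2911, -4814.
Summing i = 1..9 (9 terms) gives -10854.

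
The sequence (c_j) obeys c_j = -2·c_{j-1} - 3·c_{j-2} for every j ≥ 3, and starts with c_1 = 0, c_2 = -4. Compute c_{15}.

Iterate the recurrence:
c_3 = 8; c_4 = -4; c_5 = -16; …; c_{12} = 1052; c_{13} = -1840; c_{14} = 524; c_{15} = 4472.

4472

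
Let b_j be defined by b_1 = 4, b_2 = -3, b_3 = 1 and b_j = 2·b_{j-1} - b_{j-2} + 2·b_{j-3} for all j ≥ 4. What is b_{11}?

1021

Applying the relation repeatedly:
b_4 = 13;  b_5 = 19;  b_6 = 27;  b_7 = 61;  b_8 = 133;  b_9 = 259;  b_{10} = 507;  b_{11} = 1021.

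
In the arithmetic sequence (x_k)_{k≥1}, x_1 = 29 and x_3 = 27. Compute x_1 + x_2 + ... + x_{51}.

204

Common difference d = (27 - 29) / (3 - 1) = -1.
x_k = 29 + (k - 1)·(-1).
x_{51} = -21; S = 51·(29 + (-21))/2 = 204.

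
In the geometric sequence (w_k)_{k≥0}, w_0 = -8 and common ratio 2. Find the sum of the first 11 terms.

w_k = (-8)·2^(k-0).
S = (-8)·(2^11 - 1)/(2 - 1) = (-8)·(2048 - 1)/(1) = -16376.

-16376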